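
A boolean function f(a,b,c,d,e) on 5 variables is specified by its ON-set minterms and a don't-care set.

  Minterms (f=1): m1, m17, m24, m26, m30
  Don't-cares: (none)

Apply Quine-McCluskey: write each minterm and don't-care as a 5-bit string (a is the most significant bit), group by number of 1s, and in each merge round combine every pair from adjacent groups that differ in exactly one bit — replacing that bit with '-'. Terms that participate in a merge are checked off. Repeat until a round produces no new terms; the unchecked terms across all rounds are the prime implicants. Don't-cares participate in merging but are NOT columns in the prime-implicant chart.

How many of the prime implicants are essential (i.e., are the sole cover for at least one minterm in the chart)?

[col 0] 00001*, 10001*, 11000*, 11010*, 11110*
[col 1] -0001, 11-10, 110-0
Prime implicants: -0001, 11-10, 110-0
PI chart (minterm → PIs covering it):
  1 | -0001  (sole → essential)
  17 | -0001  (sole → essential)
  24 | 110-0  (sole → essential)
  26 | 11-10,110-0
  30 | 11-10  (sole → essential)
Essential prime implicants: -0001, 11-10, 110-0

3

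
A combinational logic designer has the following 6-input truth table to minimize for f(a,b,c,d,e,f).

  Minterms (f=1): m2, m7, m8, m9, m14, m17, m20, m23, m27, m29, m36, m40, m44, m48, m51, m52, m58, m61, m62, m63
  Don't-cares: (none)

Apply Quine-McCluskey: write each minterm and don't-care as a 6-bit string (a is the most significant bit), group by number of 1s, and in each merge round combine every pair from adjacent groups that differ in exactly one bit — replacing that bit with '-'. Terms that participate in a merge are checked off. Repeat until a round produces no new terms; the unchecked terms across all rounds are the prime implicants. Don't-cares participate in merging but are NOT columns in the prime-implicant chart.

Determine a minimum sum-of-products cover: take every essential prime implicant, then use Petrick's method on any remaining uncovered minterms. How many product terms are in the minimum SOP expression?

[col 0] 000010, 000111*, 001000*, 001001*, 001110, 010001, 010100*, 010111*, 011011, 011101*, 100100*, 101000*, 101100*, 110000*, 110011, 110100*, 111010*, 111101*, 111110*, 111111*
[col 1] -01000, -10100, -11101, 0-0111, 00100-, 1-0100, 10-100, 101-00, 110-00, 111-10, 1111-1, 11111-
Prime implicants: -01000, -10100, -11101, 0-0111, 000010, 00100-, 001110, 010001, 011011, 1-0100, 10-100, 101-00, 110-00, 110011, 111-10, 1111-1, 11111-
PI chart (minterm → PIs covering it):
  2 | 000010  (sole → essential)
  7 | 0-0111  (sole → essential)
  8 | -01000,00100-
  9 | 00100-  (sole → essential)
  14 | 001110  (sole → essential)
  17 | 010001  (sole → essential)
  20 | -10100  (sole → essential)
  23 | 0-0111  (sole → essential)
  27 | 011011  (sole → essential)
  29 | -11101  (sole → essential)
  36 | 1-0100,10-100
  40 | -01000,101-00
  44 | 10-100,101-00
  48 | 110-00  (sole → essential)
  51 | 110011  (sole → essential)
  52 | -10100,1-0100,110-00
  58 | 111-10  (sole → essential)
  61 | -11101,1111-1
  62 | 111-10,11111-
  63 | 1111-1,11111-
Essential prime implicants: -10100, -11101, 0-0111, 000010, 00100-, 001110, 010001, 011011, 110-00, 110011, 111-10
Petrick residual → -01000, 10-100, 1111-1
Minimum SOP uses 14 PIs: b'cd'e'f' + bc'de'f' + bcde'f + a'c'def + a'b'c'd'ef' + a'b'cd'e' + a'b'cdef' + a'bc'd'e'f + a'bcd'ef + ab'de'f' + abc'e'f' + abc'd'ef + abcef' + abcdf

14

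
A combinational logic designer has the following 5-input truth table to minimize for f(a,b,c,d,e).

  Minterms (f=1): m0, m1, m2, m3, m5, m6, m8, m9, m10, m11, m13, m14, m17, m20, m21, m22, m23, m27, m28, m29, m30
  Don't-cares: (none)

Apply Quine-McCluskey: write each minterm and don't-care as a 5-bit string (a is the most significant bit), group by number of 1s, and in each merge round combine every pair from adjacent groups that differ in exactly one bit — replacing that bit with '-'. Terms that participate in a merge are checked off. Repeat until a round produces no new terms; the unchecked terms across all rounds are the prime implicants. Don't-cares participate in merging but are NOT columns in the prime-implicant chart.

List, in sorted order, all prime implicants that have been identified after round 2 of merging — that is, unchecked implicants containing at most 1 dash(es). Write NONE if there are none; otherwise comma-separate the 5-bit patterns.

Round 0: 00000✓ 00001✓ 00010✓ 00011✓ 00101✓ 00110✓ 01000✓ 01001✓ 01010✓ 01011✓ 01101✓ 01110✓ 10001✓ 10100✓ 10101✓ 10110✓ 10111✓ 11011✓ 11100✓ 11101✓ 11110✓
Round 1: -0001✓ -0101✓ -0110✓ -1011 -1101✓ -1110✓ 0-000✓ 0-001✓ 0-010✓ 0-011✓ 0-101✓ 0-110✓ 00-01✓ 00-10✓ 000-0✓ 000-1✓ 0000-✓ 0001-✓ 01-01✓ 01-10✓ 010-0✓ 010-1✓ 0100-✓ 0101-✓ 1-100✓ 1-101✓ 1-110✓ 10-01✓ 101-0✓ 101-1✓ 1010-✓ 1011-✓ 111-0✓ 1110-✓
Round 2: --101 --110 -0-01 0--01 0--10 0-0-0✓ 0-0-1✓ 0-00-✓ 0-01-✓ 000--✓ 010--✓ 1-1-0 1-10- 101--
Round 3: 0-0--
PIs = {--101, --110, -0-01, -1011, 0--01, 0--10, 0-0--, 1-1-0, 1-10-, 101--}

-1011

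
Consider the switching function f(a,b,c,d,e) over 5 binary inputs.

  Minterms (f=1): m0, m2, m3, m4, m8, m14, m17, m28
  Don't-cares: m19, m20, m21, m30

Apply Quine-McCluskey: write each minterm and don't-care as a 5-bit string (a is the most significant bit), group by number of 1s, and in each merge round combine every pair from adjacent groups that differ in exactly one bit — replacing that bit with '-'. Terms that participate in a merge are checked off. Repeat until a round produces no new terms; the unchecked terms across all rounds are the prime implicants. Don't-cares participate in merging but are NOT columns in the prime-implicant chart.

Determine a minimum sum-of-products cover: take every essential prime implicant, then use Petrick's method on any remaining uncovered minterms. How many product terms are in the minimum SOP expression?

[col 0] 00000*, 00010*, 00011*, 00100*, 01000*, 01110*, 10001*, 10011*, 10100*, 10101*, 11100*, 11110*
[col 1] -0011, -0100, -1110, 0-000, 00-00, 000-0, 0001-, 1-100, 10-01, 100-1, 1010-, 111-0
Prime implicants: -0011, -0100, -1110, 0-000, 00-00, 000-0, 0001-, 1-100, 10-01, 100-1, 1010-, 111-0
PI chart (minterm → PIs covering it):
  0 | 0-000,00-00,000-0
  2 | 000-0,0001-
  3 | -0011,0001-
  4 | -0100,00-00
  8 | 0-000  (sole → essential)
  14 | -1110  (sole → essential)
  17 | 10-01,100-1
  28 | 1-100,111-0
Essential prime implicants: -1110, 0-000
Petrick residual → -0100, 0001-, 1-100, 10-01
Minimum SOP uses 6 PIs: b'cd'e' + bcde' + a'c'd'e' + a'b'c'd + acd'e' + ab'd'e

6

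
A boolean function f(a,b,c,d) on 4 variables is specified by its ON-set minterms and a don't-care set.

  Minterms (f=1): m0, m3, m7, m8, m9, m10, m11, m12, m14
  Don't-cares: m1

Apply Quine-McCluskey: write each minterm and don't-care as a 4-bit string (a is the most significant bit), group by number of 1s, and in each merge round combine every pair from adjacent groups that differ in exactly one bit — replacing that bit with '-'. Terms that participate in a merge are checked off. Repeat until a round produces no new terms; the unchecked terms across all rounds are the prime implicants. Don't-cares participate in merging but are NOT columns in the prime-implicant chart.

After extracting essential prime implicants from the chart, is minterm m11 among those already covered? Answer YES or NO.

NO

Round 0: 0000✓ 0001✓ 0011✓ 0111✓ 1000✓ 1001✓ 1010✓ 1011✓ 1100✓ 1110✓
Round 1: -000✓ -001✓ -011✓ 0-11 00-1✓ 000-✓ 1-00✓ 1-10✓ 10-0✓ 10-1✓ 100-✓ 101-✓ 11-0✓
Round 2: -0-1 -00- 1--0 10--
PIs = {-0-1, -00-, 0-11, 1--0, 10--}
Coverage chart:
  m0: -00- ←essential
  m3: -0-1,0-11
  m7: 0-11 ←essential
  m8: -00-,1--0,10--
  m9: -0-1,-00-,10--
  m10: 1--0,10--
  m11: -0-1,10--
  m12: 1--0 ←essential
  m14: 1--0 ←essential
Essential: -00-, 0-11, 1--0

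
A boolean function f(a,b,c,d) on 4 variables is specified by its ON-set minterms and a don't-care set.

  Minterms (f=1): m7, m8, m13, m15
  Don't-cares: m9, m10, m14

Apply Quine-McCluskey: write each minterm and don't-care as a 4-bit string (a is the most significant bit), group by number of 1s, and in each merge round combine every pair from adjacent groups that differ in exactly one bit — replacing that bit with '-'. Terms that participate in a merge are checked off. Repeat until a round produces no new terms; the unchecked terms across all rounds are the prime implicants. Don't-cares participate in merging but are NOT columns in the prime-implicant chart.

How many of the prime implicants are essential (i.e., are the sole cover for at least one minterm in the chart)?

1

size-2^0 implicants → 0111(✓)  1000(✓)  1001(✓)  1010(✓)  1101(✓)  1110(✓)  1111(✓)
size-2^1 implicants → -111  1-01  1-10  10-0  100-  11-1  111-
Unchecked terms (primes): -111, 1-01, 1-10, 10-0, 100-, 11-1, 111-
Minterm coverage:
  m7 ⊆ -111 [E]
  m8 ⊆ 10-0,100-
  m13 ⊆ 1-01,11-1
  m15 ⊆ -111,11-1,111-
E = {-111}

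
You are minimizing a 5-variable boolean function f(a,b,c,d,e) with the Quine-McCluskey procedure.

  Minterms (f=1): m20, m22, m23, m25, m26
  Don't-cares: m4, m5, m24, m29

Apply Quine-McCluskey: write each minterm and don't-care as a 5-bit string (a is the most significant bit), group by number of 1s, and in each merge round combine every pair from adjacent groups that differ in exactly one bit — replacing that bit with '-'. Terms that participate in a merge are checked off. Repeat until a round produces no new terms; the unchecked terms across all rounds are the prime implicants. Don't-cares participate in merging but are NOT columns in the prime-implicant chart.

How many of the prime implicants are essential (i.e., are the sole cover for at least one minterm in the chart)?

2

[col 0] 00100*, 00101*, 10100*, 10110*, 10111*, 11000*, 11001*, 11010*, 11101*
[col 1] -0100, 0010-, 101-0, 1011-, 11-01, 110-0, 1100-
Prime implicants: -0100, 0010-, 101-0, 1011-, 11-01, 110-0, 1100-
PI chart (minterm → PIs covering it):
  20 | -0100,101-0
  22 | 101-0,1011-
  23 | 1011-  (sole → essential)
  25 | 11-01,1100-
  26 | 110-0  (sole → essential)
Essential prime implicants: 1011-, 110-0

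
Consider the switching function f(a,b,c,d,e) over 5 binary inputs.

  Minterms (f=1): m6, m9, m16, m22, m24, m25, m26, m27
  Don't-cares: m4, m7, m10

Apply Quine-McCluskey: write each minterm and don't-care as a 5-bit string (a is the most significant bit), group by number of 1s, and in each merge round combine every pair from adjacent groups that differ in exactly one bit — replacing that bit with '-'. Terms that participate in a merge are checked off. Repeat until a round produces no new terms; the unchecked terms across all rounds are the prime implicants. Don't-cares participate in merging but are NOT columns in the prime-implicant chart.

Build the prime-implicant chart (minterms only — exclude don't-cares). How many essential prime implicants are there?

size-2^0 implicants → 00100(✓)  00110(✓)  00111(✓)  01001(✓)  01010(✓)  10000(✓)  10110(✓)  11000(✓)  11001(✓)  11010(✓)  11011(✓)
size-2^1 implicants → -0110  -1001  -1010  001-0  0011-  1-000  110-0(✓)  110-1(✓)  1100-(✓)  1101-(✓)
size-2^2 implicants → 110--
Unchecked terms (primes): -0110, -1001, -1010, 001-0, 0011-, 1-000, 110--
Minterm coverage:
  m6 ⊆ -0110,001-0,0011-
  m9 ⊆ -1001 [E]
  m16 ⊆ 1-000 [E]
  m22 ⊆ -0110 [E]
  m24 ⊆ 1-000,110--
  m25 ⊆ -1001,110--
  m26 ⊆ -1010,110--
  m27 ⊆ 110-- [E]
E = {-0110, -1001, 1-000, 110--}

4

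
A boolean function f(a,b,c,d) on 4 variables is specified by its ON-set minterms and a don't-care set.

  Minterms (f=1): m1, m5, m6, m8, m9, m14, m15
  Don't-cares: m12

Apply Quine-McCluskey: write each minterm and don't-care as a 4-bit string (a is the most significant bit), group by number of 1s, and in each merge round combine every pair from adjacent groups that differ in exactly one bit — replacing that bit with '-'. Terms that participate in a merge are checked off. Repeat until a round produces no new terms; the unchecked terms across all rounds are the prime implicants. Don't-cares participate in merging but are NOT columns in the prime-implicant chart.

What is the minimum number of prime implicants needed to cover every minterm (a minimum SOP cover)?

size-2^0 implicants → 0001(✓)  0101(✓)  0110(✓)  1000(✓)  1001(✓)  1100(✓)  1110(✓)  1111(✓)
size-2^1 implicants → -001  -110  0-01  1-00  100-  11-0  111-
Unchecked terms (primes): -001, -110, 0-01, 1-00, 100-, 11-0, 111-
Minterm coverage:
  m1 ⊆ -001,0-01
  m5 ⊆ 0-01 [E]
  m6 ⊆ -110 [E]
  m8 ⊆ 1-00,100-
  m9 ⊆ -001,100-
  m14 ⊆ -110,11-0,111-
  m15 ⊆ 111- [E]
E = {-110, 0-01, 111-}
Petrick residual → 100-
Cover = bcd' + a'c'd + ab'c' + abc  |cover|=4

4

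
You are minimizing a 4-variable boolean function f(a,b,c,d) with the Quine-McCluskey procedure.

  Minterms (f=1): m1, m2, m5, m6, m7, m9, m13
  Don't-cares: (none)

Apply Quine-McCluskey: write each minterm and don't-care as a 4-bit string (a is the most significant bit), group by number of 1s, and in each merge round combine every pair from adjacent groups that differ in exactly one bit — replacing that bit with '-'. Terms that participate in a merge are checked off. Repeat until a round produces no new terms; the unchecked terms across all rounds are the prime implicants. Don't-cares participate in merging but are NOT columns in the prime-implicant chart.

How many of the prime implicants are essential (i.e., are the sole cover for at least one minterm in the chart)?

2

Round 0: 0001✓ 0010✓ 0101✓ 0110✓ 0111✓ 1001✓ 1101✓
Round 1: -001✓ -101✓ 0-01✓ 0-10 01-1 011- 1-01✓
Round 2: --01
PIs = {--01, 0-10, 01-1, 011-}
Coverage chart:
  m1: --01 ←essential
  m2: 0-10 ←essential
  m5: --01,01-1
  m6: 0-10,011-
  m7: 01-1,011-
  m9: --01 ←essential
  m13: --01 ←essential
Essential: --01, 0-10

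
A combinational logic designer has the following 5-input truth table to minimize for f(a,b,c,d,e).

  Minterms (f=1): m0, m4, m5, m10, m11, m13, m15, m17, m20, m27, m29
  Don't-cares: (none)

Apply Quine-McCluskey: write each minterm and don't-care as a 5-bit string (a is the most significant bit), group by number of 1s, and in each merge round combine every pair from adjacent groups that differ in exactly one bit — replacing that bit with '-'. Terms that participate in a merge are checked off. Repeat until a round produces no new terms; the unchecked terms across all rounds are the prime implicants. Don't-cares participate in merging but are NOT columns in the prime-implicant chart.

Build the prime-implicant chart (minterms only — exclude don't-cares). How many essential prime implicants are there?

[col 0] 00000*, 00100*, 00101*, 01010*, 01011*, 01101*, 01111*, 10001, 10100*, 11011*, 11101*
[col 1] -0100, -1011, -1101, 0-101, 00-00, 0010-, 01-11, 0101-, 011-1
Prime implicants: -0100, -1011, -1101, 0-101, 00-00, 0010-, 01-11, 0101-, 011-1, 10001
PI chart (minterm → PIs covering it):
  0 | 00-00  (sole → essential)
  4 | -0100,00-00,0010-
  5 | 0-101,0010-
  10 | 0101-  (sole → essential)
  11 | -1011,01-11,0101-
  13 | -1101,0-101,011-1
  15 | 01-11,011-1
  17 | 10001  (sole → essential)
  20 | -0100  (sole → essential)
  27 | -1011  (sole → essential)
  29 | -1101  (sole → essential)
Essential prime implicants: -0100, -1011, -1101, 00-00, 0101-, 10001

6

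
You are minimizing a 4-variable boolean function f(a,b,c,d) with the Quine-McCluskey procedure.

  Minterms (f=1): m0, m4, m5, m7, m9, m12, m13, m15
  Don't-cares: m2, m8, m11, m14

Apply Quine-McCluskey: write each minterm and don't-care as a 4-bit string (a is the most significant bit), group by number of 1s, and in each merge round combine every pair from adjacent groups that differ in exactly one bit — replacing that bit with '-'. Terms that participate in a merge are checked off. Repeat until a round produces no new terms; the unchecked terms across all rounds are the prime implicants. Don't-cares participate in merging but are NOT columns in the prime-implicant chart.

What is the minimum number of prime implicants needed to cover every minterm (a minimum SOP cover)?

Round 0: 0000✓ 0010✓ 0100✓ 0101✓ 0111✓ 1000✓ 1001✓ 1011✓ 1100✓ 1101✓ 1110✓ 1111✓
Round 1: -000✓ -100✓ -101✓ -111✓ 0-00✓ 00-0 01-1✓ 010-✓ 1-00✓ 1-01✓ 1-11✓ 10-1✓ 100-✓ 11-0✓ 11-1✓ 110-✓ 111-✓
Round 2: --00 -1-1 -10- 1--1 1-0- 11--
PIs = {--00, -1-1, -10-, 00-0, 1--1, 1-0-, 11--}
Coverage chart:
  m0: --00,00-0
  m4: --00,-10-
  m5: -1-1,-10-
  m7: -1-1 ←essential
  m9: 1--1,1-0-
  m12: --00,-10-,1-0-,11--
  m13: -1-1,-10-,1--1,1-0-,11--
  m15: -1-1,1--1,11--
Essential: -1-1
Petrick residual → --00, 1--1
Min cover (3 terms): c'd' + bd + ad

3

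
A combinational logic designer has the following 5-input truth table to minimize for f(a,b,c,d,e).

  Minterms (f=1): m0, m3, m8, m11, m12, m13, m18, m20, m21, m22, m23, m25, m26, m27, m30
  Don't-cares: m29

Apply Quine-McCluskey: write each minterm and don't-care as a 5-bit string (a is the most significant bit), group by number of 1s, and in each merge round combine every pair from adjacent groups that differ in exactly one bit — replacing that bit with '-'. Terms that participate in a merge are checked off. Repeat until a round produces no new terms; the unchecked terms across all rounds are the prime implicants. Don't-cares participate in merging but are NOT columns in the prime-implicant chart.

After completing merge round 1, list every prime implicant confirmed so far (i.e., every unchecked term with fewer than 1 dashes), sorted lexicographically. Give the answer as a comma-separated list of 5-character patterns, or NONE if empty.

Round 0: 00000✓ 00011✓ 01000✓ 01011✓ 01100✓ 01101✓ 10010✓ 10100✓ 10101✓ 10110✓ 10111✓ 11001✓ 11010✓ 11011✓ 11101✓ 11110✓
Round 1: -1011 -1101 0-000 0-011 01-00 0110- 1-010✓ 1-101 1-110✓ 10-10✓ 101-0✓ 101-1✓ 1010-✓ 1011-✓ 11-01 11-10✓ 110-1 1101-
Round 2: 1--10 101--
PIs = {-1011, -1101, 0-000, 0-011, 01-00, 0110-, 1--10, 1-101, 101--, 11-01, 110-1, 1101-}

NONE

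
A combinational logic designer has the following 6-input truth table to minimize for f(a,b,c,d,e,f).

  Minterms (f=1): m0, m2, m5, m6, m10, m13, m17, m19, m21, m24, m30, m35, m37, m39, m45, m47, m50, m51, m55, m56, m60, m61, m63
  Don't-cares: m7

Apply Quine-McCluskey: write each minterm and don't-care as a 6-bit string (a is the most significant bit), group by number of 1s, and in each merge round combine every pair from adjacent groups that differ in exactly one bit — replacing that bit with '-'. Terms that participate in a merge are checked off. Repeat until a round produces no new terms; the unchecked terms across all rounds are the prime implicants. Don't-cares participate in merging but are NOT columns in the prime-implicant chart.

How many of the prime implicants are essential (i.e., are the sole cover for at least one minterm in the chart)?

Round 0: 000000✓ 000010✓ 000101✓ 000110✓ 000111✓ 001010✓ 001101✓ 010001✓ 010011✓ 010101✓ 011000✓ 011110 100011✓ 100101✓ 100111✓ 101101✓ 101111✓ 110010✓ 110011✓ 110111✓ 111000✓ 111100✓ 111101✓ 111111✓
Round 1: -00101✓ -00111✓ -01101✓ -10011 -11000 0-0101 00-010 00-101✓ 000-10 0000-0 0001-1✓ 00011- 010-01 0100-1 1-0011✓ 1-0111✓ 1-1101✓ 1-1111✓ 10-101✓ 10-111✓ 100-11✓ 1001-1✓ 1011-1✓ 11-111✓ 110-11✓ 11001- 111-00 1111-1✓ 11110-
Round 2: -0-101 -001-1 1--111 1-0-11 1-11-1 10-1-1
PIs = {-0-101, -001-1, -10011, -11000, 0-0101, 00-010, 000-10, 0000-0, 00011-, 010-01, 0100-1, 011110, 1--111, 1-0-11, 1-11-1, 10-1-1, 11001-, 111-00, 11110-}
Coverage chart:
  m0: 0000-0 ←essential
  m2: 00-010,000-10,0000-0
  m5: -0-101,-001-1,0-0101
  m6: 000-10,00011-
  m10: 00-010 ←essential
  m13: -0-101 ←essential
  m17: 010-01,0100-1
  m19: -10011,0100-1
  m21: 0-0101,010-01
  m24: -11000 ←essential
  m30: 011110 ←essential
  m35: 1-0-11 ←essential
  m37: -0-101,-001-1,10-1-1
  m39: -001-1,1--111,1-0-11,10-1-1
  m45: -0-101,1-11-1,10-1-1
  m47: 1--111,1-11-1,10-1-1
  m50: 11001- ←essential
  m51: -10011,1-0-11,11001-
  m55: 1--111,1-0-11
  m56: -11000,111-00
  m60: 111-00,11110-
  m61: 1-11-1,11110-
  m63: 1--111,1-11-1
Essential: -0-101, -11000, 00-010, 0000-0, 011110, 1-0-11, 11001-

7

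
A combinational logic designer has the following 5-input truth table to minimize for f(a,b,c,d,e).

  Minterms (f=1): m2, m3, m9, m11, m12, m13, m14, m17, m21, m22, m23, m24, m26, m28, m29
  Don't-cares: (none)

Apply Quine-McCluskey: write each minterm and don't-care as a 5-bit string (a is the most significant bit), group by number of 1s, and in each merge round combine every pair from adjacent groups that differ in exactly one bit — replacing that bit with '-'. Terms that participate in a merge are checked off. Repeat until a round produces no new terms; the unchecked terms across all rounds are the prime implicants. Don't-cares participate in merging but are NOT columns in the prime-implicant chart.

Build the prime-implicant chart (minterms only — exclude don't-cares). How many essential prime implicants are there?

5

size-2^0 implicants → 00010(✓)  00011(✓)  01001(✓)  01011(✓)  01100(✓)  01101(✓)  01110(✓)  10001(✓)  10101(✓)  10110(✓)  10111(✓)  11000(✓)  11010(✓)  11100(✓)  11101(✓)
size-2^1 implicants → -1100(✓)  -1101(✓)  0-011  0001-  01-01  010-1  011-0  0110-(✓)  1-101  10-01  101-1  1011-  11-00  110-0  1110-(✓)
size-2^2 implicants → -110-
Unchecked terms (primes): -110-, 0-011, 0001-, 01-01, 010-1, 011-0, 1-101, 10-01, 101-1, 1011-, 11-00, 110-0
Minterm coverage:
  m2 ⊆ 0001- [E]
  m3 ⊆ 0-011,0001-
  m9 ⊆ 01-01,010-1
  m11 ⊆ 0-011,010-1
  m12 ⊆ -110-,011-0
  m13 ⊆ -110-,01-01
  m14 ⊆ 011-0 [E]
  m17 ⊆ 10-01 [E]
  m21 ⊆ 1-101,10-01,101-1
  m22 ⊆ 1011- [E]
  m23 ⊆ 101-1,1011-
  m24 ⊆ 11-00,110-0
  m26 ⊆ 110-0 [E]
  m28 ⊆ -110-,11-00
  m29 ⊆ -110-,1-101
E = {0001-, 011-0, 10-01, 1011-, 110-0}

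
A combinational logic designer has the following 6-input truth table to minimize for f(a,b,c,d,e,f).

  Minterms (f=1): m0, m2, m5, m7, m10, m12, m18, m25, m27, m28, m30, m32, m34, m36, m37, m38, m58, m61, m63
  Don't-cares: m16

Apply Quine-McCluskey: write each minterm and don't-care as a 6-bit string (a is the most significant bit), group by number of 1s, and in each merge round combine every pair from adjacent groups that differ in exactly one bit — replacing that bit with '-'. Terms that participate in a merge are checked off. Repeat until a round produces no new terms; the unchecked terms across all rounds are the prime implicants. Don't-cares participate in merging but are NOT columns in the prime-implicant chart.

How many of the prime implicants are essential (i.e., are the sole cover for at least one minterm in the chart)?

9

size-2^0 implicants → 000000(✓)  000010(✓)  000101(✓)  000111(✓)  001010(✓)  001100(✓)  010000(✓)  010010(✓)  011001(✓)  011011(✓)  011100(✓)  011110(✓)  100000(✓)  100010(✓)  100100(✓)  100101(✓)  100110(✓)  111010  111101(✓)  111111(✓)
size-2^1 implicants → -00000(✓)  -00010(✓)  -00101  0-0000(✓)  0-0010(✓)  0-1100  00-010  0000-0(✓)  0001-1  0100-0(✓)  0110-1  0111-0  100-00(✓)  100-10(✓)  1000-0(✓)  1001-0(✓)  10010-  1111-1
size-2^2 implicants → -000-0  0-00-0  100--0
Unchecked terms (primes): -000-0, -00101, 0-00-0, 0-1100, 00-010, 0001-1, 0110-1, 0111-0, 100--0, 10010-, 111010, 1111-1
Minterm coverage:
  m0 ⊆ -000-0,0-00-0
  m2 ⊆ -000-0,0-00-0,00-010
  m5 ⊆ -00101,0001-1
  m7 ⊆ 0001-1 [E]
  m10 ⊆ 00-010 [E]
  m12 ⊆ 0-1100 [E]
  m18 ⊆ 0-00-0 [E]
  m25 ⊆ 0110-1 [E]
  m27 ⊆ 0110-1 [E]
  m28 ⊆ 0-1100,0111-0
  m30 ⊆ 0111-0 [E]
  m32 ⊆ -000-0,100--0
  m34 ⊆ -000-0,100--0
  m36 ⊆ 100--0,10010-
  m37 ⊆ -00101,10010-
  m38 ⊆ 100--0 [E]
  m58 ⊆ 111010 [E]
  m61 ⊆ 1111-1 [E]
  m63 ⊆ 1111-1 [E]
E = {0-00-0, 0-1100, 00-010, 0001-1, 0110-1, 0111-0, 100--0, 111010, 1111-1}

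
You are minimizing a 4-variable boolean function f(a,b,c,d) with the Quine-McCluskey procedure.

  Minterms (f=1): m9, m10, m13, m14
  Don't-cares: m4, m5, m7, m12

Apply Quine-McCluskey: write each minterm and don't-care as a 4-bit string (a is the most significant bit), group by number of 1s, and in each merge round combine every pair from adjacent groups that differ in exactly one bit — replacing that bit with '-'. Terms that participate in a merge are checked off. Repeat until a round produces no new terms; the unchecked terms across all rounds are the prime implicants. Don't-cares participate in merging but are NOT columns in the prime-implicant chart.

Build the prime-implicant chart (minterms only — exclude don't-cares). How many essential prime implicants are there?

2

[col 0] 0100*, 0101*, 0111*, 1001*, 1010*, 1100*, 1101*, 1110*
[col 1] -100*, -101*, 01-1, 010-*, 1-01, 1-10, 11-0, 110-*
[col 2] -10-
Prime implicants: -10-, 01-1, 1-01, 1-10, 11-0
PI chart (minterm → PIs covering it):
  9 | 1-01  (sole → essential)
  10 | 1-10  (sole → essential)
  13 | -10-,1-01
  14 | 1-10,11-0
Essential prime implicants: 1-01, 1-10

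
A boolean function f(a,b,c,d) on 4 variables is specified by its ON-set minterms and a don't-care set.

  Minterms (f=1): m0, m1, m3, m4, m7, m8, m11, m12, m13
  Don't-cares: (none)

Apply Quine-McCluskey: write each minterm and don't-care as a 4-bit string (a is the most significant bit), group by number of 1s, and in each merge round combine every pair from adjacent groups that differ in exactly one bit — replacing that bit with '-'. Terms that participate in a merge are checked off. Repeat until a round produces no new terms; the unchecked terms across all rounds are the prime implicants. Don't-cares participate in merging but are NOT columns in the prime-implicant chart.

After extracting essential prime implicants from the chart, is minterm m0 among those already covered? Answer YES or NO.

YES

[col 0] 0000*, 0001*, 0011*, 0100*, 0111*, 1000*, 1011*, 1100*, 1101*
[col 1] -000*, -011, -100*, 0-00*, 0-11, 00-1, 000-, 1-00*, 110-
[col 2] --00
Prime implicants: --00, -011, 0-11, 00-1, 000-, 110-
PI chart (minterm → PIs covering it):
  0 | --00,000-
  1 | 00-1,000-
  3 | -011,0-11,00-1
  4 | --00  (sole → essential)
  7 | 0-11  (sole → essential)
  8 | --00  (sole → essential)
  11 | -011  (sole → essential)
  12 | --00,110-
  13 | 110-  (sole → essential)
Essential prime implicants: --00, -011, 0-11, 110-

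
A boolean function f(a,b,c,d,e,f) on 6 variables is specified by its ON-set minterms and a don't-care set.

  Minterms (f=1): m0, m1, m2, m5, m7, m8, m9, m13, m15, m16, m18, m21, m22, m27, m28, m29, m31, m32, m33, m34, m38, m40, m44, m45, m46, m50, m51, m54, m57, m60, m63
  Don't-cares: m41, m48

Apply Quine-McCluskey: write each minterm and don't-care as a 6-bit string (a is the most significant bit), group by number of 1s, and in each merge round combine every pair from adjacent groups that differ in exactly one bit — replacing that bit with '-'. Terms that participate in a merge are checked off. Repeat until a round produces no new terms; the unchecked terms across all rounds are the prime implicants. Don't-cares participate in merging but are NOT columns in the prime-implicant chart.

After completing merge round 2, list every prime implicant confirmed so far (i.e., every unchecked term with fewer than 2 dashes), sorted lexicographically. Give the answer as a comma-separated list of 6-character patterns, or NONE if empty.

Round 0: 000000✓ 000001✓ 000010✓ 000101✓ 000111✓ 001000✓ 001001✓ 001101✓ 001111✓ 010000✓ 010010✓ 010101✓ 010110✓ 011011✓ 011100✓ 011101✓ 011111✓ 100000✓ 100001✓ 100010✓ 100110✓ 101000✓ 101001✓ 101100✓ 101101✓ 101110✓ 110000✓ 110010✓ 110011✓ 110110✓ 111001✓ 111100✓ 111111✓
Round 1: -00000✓ -00001✓ -00010✓ -01000✓ -01001✓ -01101✓ -10000✓ -10010✓ -10110✓ -11100 -11111 0-0000✓ 0-0010✓ 0-0101✓ 0-1101✓ 0-1111✓ 00-000✓ 00-001✓ 00-101✓ 00-111✓ 000-01✓ 0000-0✓ 00000-✓ 0001-1✓ 001-01✓ 00100-✓ 0011-1✓ 01-101✓ 010-10✓ 0100-0✓ 011-11 0111-1✓ 01110- 1-0000✓ 1-0010✓ 1-0110✓ 1-1001 1-1100 10-000✓ 10-001✓ 10-110 100-10✓ 1000-0✓ 10000-✓ 101-00✓ 101-01✓ 10100-✓ 1011-0 10110-✓ 110-10✓ 1100-0✓ 11001-
Round 2: --0000✓ --0010✓ -0-000✓ -0-001✓ -000-0✓ -0000-✓ -01-01 -0100-✓ -10-10 -100-0✓ 0--101 0-00-0✓ 0-11-1 00--01 00-00-✓ 00-1-1 1-0-10 1-00-0✓ 10-00-✓ 101-0-
Round 3: --00-0 -0-00-
PIs = {--00-0, -0-00-, -01-01, -10-10, -11100, -11111, 0--101, 0-11-1, 00--01, 00-1-1, 011-11, 01110-, 1-0-10, 1-1001, 1-1100, 10-110, 101-0-, 1011-0, 11001-}

-11100, -11111, 011-11, 01110-, 1-1001, 1-1100, 10-110, 1011-0, 11001-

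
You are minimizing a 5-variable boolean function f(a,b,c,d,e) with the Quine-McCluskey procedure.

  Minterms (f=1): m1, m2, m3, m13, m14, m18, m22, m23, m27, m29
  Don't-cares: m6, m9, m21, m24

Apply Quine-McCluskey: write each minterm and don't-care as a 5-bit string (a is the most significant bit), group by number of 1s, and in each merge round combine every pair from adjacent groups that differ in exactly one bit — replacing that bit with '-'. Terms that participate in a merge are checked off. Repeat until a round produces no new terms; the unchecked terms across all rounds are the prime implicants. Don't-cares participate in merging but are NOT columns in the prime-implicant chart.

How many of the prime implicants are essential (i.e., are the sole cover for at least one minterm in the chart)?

size-2^0 implicants → 00001(✓)  00010(✓)  00011(✓)  00110(✓)  01001(✓)  01101(✓)  01110(✓)  10010(✓)  10101(✓)  10110(✓)  10111(✓)  11000  11011  11101(✓)
size-2^1 implicants → -0010(✓)  -0110(✓)  -1101  0-001  0-110  00-10(✓)  000-1  0001-  01-01  1-101  10-10(✓)  101-1  1011-
size-2^2 implicants → -0-10
Unchecked terms (primes): -0-10, -1101, 0-001, 0-110, 000-1, 0001-, 01-01, 1-101, 101-1, 1011-, 11000, 11011
Minterm coverage:
  m1 ⊆ 0-001,000-1
  m2 ⊆ -0-10,0001-
  m3 ⊆ 000-1,0001-
  m13 ⊆ -1101,01-01
  m14 ⊆ 0-110 [E]
  m18 ⊆ -0-10 [E]
  m22 ⊆ -0-10,1011-
  m23 ⊆ 101-1,1011-
  m27 ⊆ 11011 [E]
  m29 ⊆ -1101,1-101
E = {-0-10, 0-110, 11011}

3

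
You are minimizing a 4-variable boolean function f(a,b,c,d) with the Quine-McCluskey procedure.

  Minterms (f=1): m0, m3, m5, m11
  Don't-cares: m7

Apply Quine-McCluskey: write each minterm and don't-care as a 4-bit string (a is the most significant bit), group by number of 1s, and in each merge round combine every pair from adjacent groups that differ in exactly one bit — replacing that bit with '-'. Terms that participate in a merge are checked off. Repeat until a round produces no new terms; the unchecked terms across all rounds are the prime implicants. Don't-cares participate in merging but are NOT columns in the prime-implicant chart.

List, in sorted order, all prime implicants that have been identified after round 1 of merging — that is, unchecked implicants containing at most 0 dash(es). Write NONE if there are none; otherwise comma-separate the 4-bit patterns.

size-2^0 implicants → 0000  0011(✓)  0101(✓)  0111(✓)  1011(✓)
size-2^1 implicants → -011  0-11  01-1
Unchecked terms (primes): -011, 0-11, 0000, 01-1

0000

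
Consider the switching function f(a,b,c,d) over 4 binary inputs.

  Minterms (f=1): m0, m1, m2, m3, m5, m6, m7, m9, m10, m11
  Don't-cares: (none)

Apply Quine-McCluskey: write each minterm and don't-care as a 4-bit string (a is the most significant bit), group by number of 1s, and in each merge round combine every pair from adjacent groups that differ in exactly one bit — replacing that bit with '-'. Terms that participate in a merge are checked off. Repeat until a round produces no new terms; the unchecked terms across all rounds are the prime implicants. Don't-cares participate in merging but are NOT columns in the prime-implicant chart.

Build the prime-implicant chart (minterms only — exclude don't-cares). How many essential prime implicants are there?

size-2^0 implicants → 0000(✓)  0001(✓)  0010(✓)  0011(✓)  0101(✓)  0110(✓)  0111(✓)  1001(✓)  1010(✓)  1011(✓)
size-2^1 implicants → -001(✓)  -010(✓)  -011(✓)  0-01(✓)  0-10(✓)  0-11(✓)  00-0(✓)  00-1(✓)  000-(✓)  001-(✓)  01-1(✓)  011-(✓)  10-1(✓)  101-(✓)
size-2^2 implicants → -0-1  -01-  0--1  0-1-  00--
Unchecked terms (primes): -0-1, -01-, 0--1, 0-1-, 00--
Minterm coverage:
  m0 ⊆ 00-- [E]
  m1 ⊆ -0-1,0--1,00--
  m2 ⊆ -01-,0-1-,00--
  m3 ⊆ -0-1,-01-,0--1,0-1-,00--
  m5 ⊆ 0--1 [E]
  m6 ⊆ 0-1- [E]
  m7 ⊆ 0--1,0-1-
  m9 ⊆ -0-1 [E]
  m10 ⊆ -01- [E]
  m11 ⊆ -0-1,-01-
E = {-0-1, -01-, 0--1, 0-1-, 00--}

5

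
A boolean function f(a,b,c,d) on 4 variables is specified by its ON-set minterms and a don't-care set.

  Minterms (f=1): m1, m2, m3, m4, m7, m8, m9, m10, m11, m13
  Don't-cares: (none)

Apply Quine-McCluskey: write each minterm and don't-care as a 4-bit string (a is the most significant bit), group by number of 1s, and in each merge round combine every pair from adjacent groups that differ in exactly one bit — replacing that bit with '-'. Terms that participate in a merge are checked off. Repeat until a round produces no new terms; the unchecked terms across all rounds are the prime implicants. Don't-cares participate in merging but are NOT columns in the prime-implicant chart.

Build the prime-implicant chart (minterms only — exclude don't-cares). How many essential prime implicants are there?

6

size-2^0 implicants → 0001(✓)  0010(✓)  0011(✓)  0100  0111(✓)  1000(✓)  1001(✓)  1010(✓)  1011(✓)  1101(✓)
size-2^1 implicants → -001(✓)  -010(✓)  -011(✓)  0-11  00-1(✓)  001-(✓)  1-01  10-0(✓)  10-1(✓)  100-(✓)  101-(✓)
size-2^2 implicants → -0-1  -01-  10--
Unchecked terms (primes): -0-1, -01-, 0-11, 0100, 1-01, 10--
Minterm coverage:
  m1 ⊆ -0-1 [E]
  m2 ⊆ -01- [E]
  m3 ⊆ -0-1,-01-,0-11
  m4 ⊆ 0100 [E]
  m7 ⊆ 0-11 [E]
  m8 ⊆ 10-- [E]
  m9 ⊆ -0-1,1-01,10--
  m10 ⊆ -01-,10--
  m11 ⊆ -0-1,-01-,10--
  m13 ⊆ 1-01 [E]
E = {-0-1, -01-, 0-11, 0100, 1-01, 10--}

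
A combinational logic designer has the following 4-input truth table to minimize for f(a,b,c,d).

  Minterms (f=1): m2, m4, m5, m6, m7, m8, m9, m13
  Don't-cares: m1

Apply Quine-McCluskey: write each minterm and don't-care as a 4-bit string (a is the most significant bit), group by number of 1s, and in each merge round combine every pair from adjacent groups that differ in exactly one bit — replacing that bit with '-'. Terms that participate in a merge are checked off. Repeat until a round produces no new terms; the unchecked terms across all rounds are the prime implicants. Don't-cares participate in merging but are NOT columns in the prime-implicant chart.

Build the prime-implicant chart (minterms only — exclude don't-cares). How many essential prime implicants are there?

4

size-2^0 implicants → 0001(✓)  0010(✓)  0100(✓)  0101(✓)  0110(✓)  0111(✓)  1000(✓)  1001(✓)  1101(✓)
size-2^1 implicants → -001(✓)  -101(✓)  0-01(✓)  0-10  01-0(✓)  01-1(✓)  010-(✓)  011-(✓)  1-01(✓)  100-
size-2^2 implicants → --01  01--
Unchecked terms (primes): --01, 0-10, 01--, 100-
Minterm coverage:
  m2 ⊆ 0-10 [E]
  m4 ⊆ 01-- [E]
  m5 ⊆ --01,01--
  m6 ⊆ 0-10,01--
  m7 ⊆ 01-- [E]
  m8 ⊆ 100- [E]
  m9 ⊆ --01,100-
  m13 ⊆ --01 [E]
E = {--01, 0-10, 01--, 100-}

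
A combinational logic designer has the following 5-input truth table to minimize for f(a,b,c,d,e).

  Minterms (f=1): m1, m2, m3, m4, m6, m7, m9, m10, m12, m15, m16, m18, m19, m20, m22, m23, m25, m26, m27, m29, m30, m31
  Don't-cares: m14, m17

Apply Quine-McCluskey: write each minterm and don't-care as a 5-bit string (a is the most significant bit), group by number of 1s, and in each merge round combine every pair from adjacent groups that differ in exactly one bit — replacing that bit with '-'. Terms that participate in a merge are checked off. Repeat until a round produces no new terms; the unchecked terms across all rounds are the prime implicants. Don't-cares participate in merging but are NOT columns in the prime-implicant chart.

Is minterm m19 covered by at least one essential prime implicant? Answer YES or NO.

NO

size-2^0 implicants → 00001(✓)  00010(✓)  00011(✓)  00100(✓)  00110(✓)  00111(✓)  01001(✓)  01010(✓)  01100(✓)  01110(✓)  01111(✓)  10000(✓)  10001(✓)  10010(✓)  10011(✓)  10100(✓)  10110(✓)  10111(✓)  11001(✓)  11010(✓)  11011(✓)  11101(✓)  11110(✓)  11111(✓)
size-2^1 implicants → -0001(✓)  -0010(✓)  -0011(✓)  -0100(✓)  -0110(✓)  -0111(✓)  -1001(✓)  -1010(✓)  -1110(✓)  -1111(✓)  0-001(✓)  0-010(✓)  0-100(✓)  0-110(✓)  0-111(✓)  00-10(✓)  00-11(✓)  000-1(✓)  0001-(✓)  001-0(✓)  0011-(✓)  01-10(✓)  011-0(✓)  0111-(✓)  1-001(✓)  1-010(✓)  1-011(✓)  1-110(✓)  1-111(✓)  10-00(✓)  10-10(✓)  10-11(✓)  100-0(✓)  100-1(✓)  1000-(✓)  1001-(✓)  101-0(✓)  1011-(✓)  11-01(✓)  11-10(✓)  11-11(✓)  110-1(✓)  1101-(✓)  111-1(✓)  1111-(✓)
size-2^2 implicants → --001  --010(✓)  --110(✓)  --111(✓)  -0-10(✓)  -0-11(✓)  -00-1  -001-(✓)  -01-0  -011-(✓)  -1-10(✓)  -111-(✓)  0--10(✓)  0-1-0  0-11-(✓)  00-1-(✓)  1--10(✓)  1--11(✓)  1-0-1  1-01-(✓)  1-11-(✓)  10--0  10-1-(✓)  100--  11--1  11-1-(✓)
size-2^3 implicants → ---10  --11-  -0-1-  1--1-
Unchecked terms (primes): ---10, --001, --11-, -0-1-, -00-1, -01-0, 0-1-0, 1--1-, 1-0-1, 10--0, 100--, 11--1
Minterm coverage:
  m1 ⊆ --001,-00-1
  m2 ⊆ ---10,-0-1-
  m3 ⊆ -0-1-,-00-1
  m4 ⊆ -01-0,0-1-0
  m6 ⊆ ---10,--11-,-0-1-,-01-0,0-1-0
  m7 ⊆ --11-,-0-1-
  m9 ⊆ --001 [E]
  m10 ⊆ ---10 [E]
  m12 ⊆ 0-1-0 [E]
  m15 ⊆ --11- [E]
  m16 ⊆ 10--0,100--
  m18 ⊆ ---10,-0-1-,1--1-,10--0,100--
  m19 ⊆ -0-1-,-00-1,1--1-,1-0-1,100--
  m20 ⊆ -01-0,10--0
  m22 ⊆ ---10,--11-,-0-1-,-01-0,1--1-,10--0
  m23 ⊆ --11-,-0-1-,1--1-
  m25 ⊆ --001,1-0-1,11--1
  m26 ⊆ ---10,1--1-
  m27 ⊆ 1--1-,1-0-1,11--1
  m29 ⊆ 11--1 [E]
  m30 ⊆ ---10,--11-,1--1-
  m31 ⊆ --11-,1--1-,11--1
E = {---10, --001, --11-, 0-1-0, 11--1}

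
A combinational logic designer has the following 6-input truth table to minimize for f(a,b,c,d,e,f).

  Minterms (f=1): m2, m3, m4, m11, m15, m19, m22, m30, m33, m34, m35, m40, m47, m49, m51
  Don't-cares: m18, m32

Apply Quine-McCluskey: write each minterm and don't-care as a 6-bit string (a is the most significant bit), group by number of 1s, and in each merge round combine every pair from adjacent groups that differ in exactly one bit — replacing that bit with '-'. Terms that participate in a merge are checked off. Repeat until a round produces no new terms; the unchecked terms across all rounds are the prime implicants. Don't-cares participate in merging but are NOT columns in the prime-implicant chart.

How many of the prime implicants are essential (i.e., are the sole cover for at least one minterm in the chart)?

5

[col 0] 000010*, 000011*, 000100, 001011*, 001111*, 010010*, 010011*, 010110*, 011110*, 100000*, 100001*, 100010*, 100011*, 101000*, 101111*, 110001*, 110011*
[col 1] -00010*, -00011*, -01111, -10011*, 0-0010*, 0-0011*, 00-011, 00001-*, 001-11, 01-110, 010-10, 01001-*, 1-0001*, 1-0011*, 10-000, 1000-0*, 1000-1*, 10000-*, 10001-*, 1100-1*
[col 2] --0011, -0001-, 0-001-, 1-00-1, 1000--
Prime implicants: --0011, -0001-, -01111, 0-001-, 00-011, 000100, 001-11, 01-110, 010-10, 1-00-1, 10-000, 1000--
PI chart (minterm → PIs covering it):
  2 | -0001-,0-001-
  3 | --0011,-0001-,0-001-,00-011
  4 | 000100  (sole → essential)
  11 | 00-011,001-11
  15 | -01111,001-11
  19 | --0011,0-001-
  22 | 01-110,010-10
  30 | 01-110  (sole → essential)
  33 | 1-00-1,1000--
  34 | -0001-,1000--
  35 | --0011,-0001-,1-00-1,1000--
  40 | 10-000  (sole → essential)
  47 | -01111  (sole → essential)
  49 | 1-00-1  (sole → essential)
  51 | --0011,1-00-1
Essential prime implicants: -01111, 000100, 01-110, 1-00-1, 10-000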